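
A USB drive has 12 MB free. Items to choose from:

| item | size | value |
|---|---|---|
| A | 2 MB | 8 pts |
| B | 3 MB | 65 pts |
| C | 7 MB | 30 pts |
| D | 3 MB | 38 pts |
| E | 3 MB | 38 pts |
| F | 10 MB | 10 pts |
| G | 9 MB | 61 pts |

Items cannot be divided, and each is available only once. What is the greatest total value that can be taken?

Check high-value combinations within 12 MB:
- A+B+D+E: size 2+3+3+3=11, value 8+65+38+38=149
- B+D+E: size 3+3+3=9, value 65+38+38=141
- B+G: size 3+9=12, value 65+61=126
Best: 149 pts.

149 pts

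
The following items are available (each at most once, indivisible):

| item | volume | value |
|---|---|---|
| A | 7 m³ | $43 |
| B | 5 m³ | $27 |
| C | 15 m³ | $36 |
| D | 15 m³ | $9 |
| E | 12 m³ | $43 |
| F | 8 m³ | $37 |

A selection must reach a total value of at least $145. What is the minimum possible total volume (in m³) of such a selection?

32

Subsets with value ≥ 145, sorted by total volume:
- A+B+E+F: volume 32, value 150
- A+B+C+E: volume 39, value 149
- A+C+E+F: volume 42, value 159
Minimum volume: 32 m³.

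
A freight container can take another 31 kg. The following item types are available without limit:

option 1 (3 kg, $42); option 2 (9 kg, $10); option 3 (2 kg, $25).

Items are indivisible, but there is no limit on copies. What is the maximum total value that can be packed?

$428

Best value-per-unit is option 1 at 42/3; filling with it alone gives 10×42 = 420.
Optimal mix: 9×option 1 + 2×option 3 → weight 31, value 428.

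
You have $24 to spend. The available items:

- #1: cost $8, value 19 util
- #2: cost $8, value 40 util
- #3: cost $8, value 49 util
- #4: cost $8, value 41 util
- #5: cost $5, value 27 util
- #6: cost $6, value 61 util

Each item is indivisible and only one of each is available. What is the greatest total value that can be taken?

Check high-value combinations within $24:
- #3+#4+#6: cost 8+8+6=22, value 49+41+61=151
- #2+#3+#6: cost 8+8+6=22, value 40+49+61=150
- #2+#4+#6: cost 8+8+6=22, value 40+41+61=142
- #3+#5+#6: cost 8+5+6=19, value 49+27+61=137
Best: 151 util.

151 util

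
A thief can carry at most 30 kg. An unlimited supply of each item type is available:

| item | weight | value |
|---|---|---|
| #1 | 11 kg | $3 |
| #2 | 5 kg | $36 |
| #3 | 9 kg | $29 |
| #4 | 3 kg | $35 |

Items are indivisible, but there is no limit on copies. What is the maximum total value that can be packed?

Best value-per-unit is #4 at 35/3, and filling with it alone uses weight 10×3=30. No mix of the others beats 10×35 = 350.

$350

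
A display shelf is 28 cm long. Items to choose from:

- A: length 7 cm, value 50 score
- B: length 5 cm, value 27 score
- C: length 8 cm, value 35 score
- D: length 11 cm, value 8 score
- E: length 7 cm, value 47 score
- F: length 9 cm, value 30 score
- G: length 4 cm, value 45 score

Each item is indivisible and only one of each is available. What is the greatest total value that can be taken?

177 score

Check high-value combinations within 28 cm:
- A+C+E+G: length 7+8+7+4=26, value 50+35+47+45=177
- A+E+F+G: length 7+7+9+4=27, value 50+47+30+45=172
- A+B+E+G: length 7+5+7+4=23, value 50+27+47+45=169
Best: 177 score.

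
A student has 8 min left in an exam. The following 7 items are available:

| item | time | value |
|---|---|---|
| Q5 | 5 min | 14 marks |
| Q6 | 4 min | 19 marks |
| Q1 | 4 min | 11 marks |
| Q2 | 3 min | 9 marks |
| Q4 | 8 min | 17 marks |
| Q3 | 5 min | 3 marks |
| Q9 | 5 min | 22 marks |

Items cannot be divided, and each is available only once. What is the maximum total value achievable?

31 marks

Check high-value combinations within 8 min:
- Q2+Q9: time 3+5=8, value 9+22=31
- Q6+Q1: time 4+4=8, value 19+11=30
- Q6+Q2: time 4+3=7, value 19+9=28
- Q5+Q2: time 5+3=8, value 14+9=23
Best: 31 marks.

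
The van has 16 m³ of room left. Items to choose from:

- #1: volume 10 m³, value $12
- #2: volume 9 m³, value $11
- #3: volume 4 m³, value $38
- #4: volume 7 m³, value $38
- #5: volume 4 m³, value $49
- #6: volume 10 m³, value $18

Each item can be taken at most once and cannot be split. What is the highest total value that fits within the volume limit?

$125

Check high-value combinations within 16 m³:
- #3+#4+#5: volume 4+7+4=15, value 38+38+49=125
- #3+#5: volume 4+4=8, value 38+49=87
- #4+#5: volume 7+4=11, value 38+49=87
- #3+#4: volume 4+7=11, value 38+38=76
- #5+#6: volume 4+10=14, value 49+18=67
Best: $125.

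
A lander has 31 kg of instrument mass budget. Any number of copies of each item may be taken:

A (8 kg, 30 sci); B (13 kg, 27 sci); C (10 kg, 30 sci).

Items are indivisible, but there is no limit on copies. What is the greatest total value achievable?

Best value-per-unit is A at 30/8, and filling with it alone uses mass 3×8=24. No mix of the others beats 3×30 = 90.

90 sci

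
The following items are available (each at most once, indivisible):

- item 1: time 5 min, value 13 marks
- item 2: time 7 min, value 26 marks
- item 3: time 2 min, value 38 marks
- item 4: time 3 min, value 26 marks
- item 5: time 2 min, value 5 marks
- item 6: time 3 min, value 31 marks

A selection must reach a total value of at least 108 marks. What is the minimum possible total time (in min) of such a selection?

Subsets with value ≥ 108, sorted by total time:
- item 1+item 3+item 4+item 6: time 13, value 108
- item 2+item 3+item 4+item 6: time 15, value 121
- item 1+item 3+item 4+item 5+item 6: time 15, value 113
Minimum time: 13 min.

13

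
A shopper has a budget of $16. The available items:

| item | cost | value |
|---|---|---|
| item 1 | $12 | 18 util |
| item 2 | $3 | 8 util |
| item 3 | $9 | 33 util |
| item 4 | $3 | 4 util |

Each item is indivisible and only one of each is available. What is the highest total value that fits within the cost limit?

45 util

Check high-value combinations within $16:
- item 2+item 3+item 4: cost 3+9+3=15, value 8+33+4=45
- item 2+item 3: cost 3+9=12, value 8+33=41
- item 3+item 4: cost 9+3=12, value 33+4=37
- item 3: cost 9, value 33
- item 1+item 2: cost 12+3=15, value 18+8=26
Best: 45 util.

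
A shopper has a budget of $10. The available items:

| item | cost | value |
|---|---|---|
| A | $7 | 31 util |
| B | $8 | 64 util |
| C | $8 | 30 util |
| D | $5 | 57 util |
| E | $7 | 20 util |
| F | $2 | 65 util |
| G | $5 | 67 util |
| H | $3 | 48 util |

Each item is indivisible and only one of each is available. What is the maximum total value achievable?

Check high-value combinations within $10:
- F+G+H: cost 2+5+3=10, value 65+67+48=180
- D+F+H: cost 5+2+3=10, value 57+65+48=170
- F+G: cost 2+5=7, value 65+67=132
- B+F: cost 8+2=10, value 64+65=129
Best: 180 util.

180 util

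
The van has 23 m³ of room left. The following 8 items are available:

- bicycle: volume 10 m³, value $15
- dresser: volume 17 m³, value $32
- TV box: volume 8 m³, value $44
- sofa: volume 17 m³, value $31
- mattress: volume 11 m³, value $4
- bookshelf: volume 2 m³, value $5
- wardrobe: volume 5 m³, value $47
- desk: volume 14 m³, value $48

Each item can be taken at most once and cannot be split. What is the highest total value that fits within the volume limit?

$106

Check high-value combinations within 23 m³:
- bicycle+TV box+wardrobe: volume 10+8+5=23, value 15+44+47=106
- bookshelf+wardrobe+desk: volume 2+5+14=21, value 5+47+48=100
- TV box+bookshelf+wardrobe: volume 8+2+5=15, value 44+5+47=96
Best: $106.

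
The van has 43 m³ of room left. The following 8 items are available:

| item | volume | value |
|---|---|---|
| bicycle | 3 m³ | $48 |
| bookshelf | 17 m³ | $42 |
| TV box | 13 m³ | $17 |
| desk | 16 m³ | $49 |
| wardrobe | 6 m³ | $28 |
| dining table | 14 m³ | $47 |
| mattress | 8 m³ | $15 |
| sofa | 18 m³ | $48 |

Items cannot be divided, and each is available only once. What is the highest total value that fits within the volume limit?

Check high-value combinations within 43 m³:
- bicycle+desk+wardrobe+sofa: volume 3+16+6+18=43, value 48+49+28+48=173
- bicycle+desk+wardrobe+dining table: volume 3+16+6+14=39, value 48+49+28+47=172
- bicycle+wardrobe+dining table+sofa: volume 3+6+14+18=41, value 48+28+47+48=171
- bicycle+bookshelf+desk+wardrobe: volume 3+17+16+6=42, value 48+42+49+28=167
Best: $173.

$173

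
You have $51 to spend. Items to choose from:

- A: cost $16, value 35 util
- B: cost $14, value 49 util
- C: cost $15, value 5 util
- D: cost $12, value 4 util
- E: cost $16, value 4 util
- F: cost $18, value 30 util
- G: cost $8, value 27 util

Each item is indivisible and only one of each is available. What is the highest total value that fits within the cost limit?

115 util

Check high-value combinations within $51:
- A+B+D+G: cost 16+14+12+8=50, value 35+49+4+27=115
- A+B+F: cost 16+14+18=48, value 35+49+30=114
- A+B+G: cost 16+14+8=38, value 35+49+27=111
- B+F+G: cost 14+18+8=40, value 49+30+27=106
- A+F+G: cost 16+18+8=42, value 35+30+27=92
Best: 115 util.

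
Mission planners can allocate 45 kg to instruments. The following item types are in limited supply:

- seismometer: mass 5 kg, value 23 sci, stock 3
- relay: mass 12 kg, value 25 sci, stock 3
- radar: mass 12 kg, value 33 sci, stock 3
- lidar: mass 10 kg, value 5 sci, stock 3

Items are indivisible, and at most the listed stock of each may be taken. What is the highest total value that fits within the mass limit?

135 sci

Best selections within mass 45 and stock limits:
- 3×seismometer + 2×radar: mass 39, value 135
- 3×seismometer + 1×relay + 1×radar: mass 39, value 127
Best: 135 sci.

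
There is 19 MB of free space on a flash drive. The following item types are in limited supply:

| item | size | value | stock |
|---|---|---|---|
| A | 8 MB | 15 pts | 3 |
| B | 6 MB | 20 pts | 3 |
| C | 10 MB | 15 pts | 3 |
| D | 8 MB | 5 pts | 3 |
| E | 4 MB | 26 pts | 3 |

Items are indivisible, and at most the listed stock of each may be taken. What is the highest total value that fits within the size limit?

98 pts

Top feasible selections:
- 1×B + 3×E: size 18, value 98
- 3×E: size 12, value 78
- 1×B + 2×E: size 14, value 72
Best: 98 pts.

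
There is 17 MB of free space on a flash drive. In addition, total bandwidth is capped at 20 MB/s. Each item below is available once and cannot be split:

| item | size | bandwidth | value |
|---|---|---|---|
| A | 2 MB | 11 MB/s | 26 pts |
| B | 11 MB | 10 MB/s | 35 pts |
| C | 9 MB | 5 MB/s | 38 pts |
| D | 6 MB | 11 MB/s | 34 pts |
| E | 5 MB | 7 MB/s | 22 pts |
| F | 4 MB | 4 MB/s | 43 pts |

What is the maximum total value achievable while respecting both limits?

Feasible sets respecting both limits:
- A+C+F: size 15, bandwidth 20, value 107
- C+F: size 13, bandwidth 9, value 81
- B+F: size 15, bandwidth 14, value 78
- D+F: size 10, bandwidth 15, value 77
Best: 107 pts.

107 pts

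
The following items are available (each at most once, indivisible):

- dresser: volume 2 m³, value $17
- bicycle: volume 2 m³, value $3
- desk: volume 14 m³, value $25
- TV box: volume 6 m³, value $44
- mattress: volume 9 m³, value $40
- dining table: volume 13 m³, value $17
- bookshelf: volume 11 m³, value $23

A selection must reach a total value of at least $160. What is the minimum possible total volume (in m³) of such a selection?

Subsets with value ≥ 160, sorted by total volume:
- dresser+desk+TV box+mattress+dining table+bookshelf: volume 55, value 166
- dresser+bicycle+desk+TV box+mattress+dining table+bookshelf: volume 57, value 169
Minimum volume: 55 m³.

55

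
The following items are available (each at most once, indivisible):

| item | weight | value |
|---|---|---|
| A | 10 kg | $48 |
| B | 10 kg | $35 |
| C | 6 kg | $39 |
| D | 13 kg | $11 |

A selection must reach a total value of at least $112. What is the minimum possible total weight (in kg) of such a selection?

26

Subsets with value ≥ 112, sorted by total weight:
- A+B+C: weight 26, value 122
- A+B+C+D: weight 39, value 133
Minimum weight: 26 kg.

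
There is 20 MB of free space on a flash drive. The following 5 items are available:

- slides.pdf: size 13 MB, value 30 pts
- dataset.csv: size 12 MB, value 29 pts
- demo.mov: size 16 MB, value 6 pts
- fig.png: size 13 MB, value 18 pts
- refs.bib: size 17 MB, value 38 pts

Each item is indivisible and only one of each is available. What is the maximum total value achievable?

38 pts

Check high-value combinations within 20 MB:
- refs.bib: size 17, value 38
- slides.pdf: size 13, value 30
- dataset.csv: size 12, value 29
Best: 38 pts.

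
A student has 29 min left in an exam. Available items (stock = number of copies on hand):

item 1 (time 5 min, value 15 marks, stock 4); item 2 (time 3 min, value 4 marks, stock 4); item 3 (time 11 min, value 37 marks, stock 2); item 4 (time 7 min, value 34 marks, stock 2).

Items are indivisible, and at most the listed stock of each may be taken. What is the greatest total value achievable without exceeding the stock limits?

Top feasible selections:
- 3×item 1 + 2×item 4: time 29, value 113
- 1×item 2 + 1×item 3 + 2×item 4: time 28, value 109
- 2×item 3 + 1×item 4: time 29, value 108
- 1×item 3 + 2×item 4: time 25, value 105
Best: 113 marks.

113 marks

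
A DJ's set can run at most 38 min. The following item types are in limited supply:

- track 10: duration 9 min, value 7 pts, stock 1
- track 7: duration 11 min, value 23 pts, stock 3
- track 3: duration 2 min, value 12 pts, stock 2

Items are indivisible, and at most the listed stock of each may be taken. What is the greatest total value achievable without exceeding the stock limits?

93 pts

Top feasible selections:
- 3×track 7 + 2×track 3: duration 37, value 93
- 3×track 7 + 1×track 3: duration 35, value 81
- 1×track 10 + 2×track 7 + 2×track 3: duration 35, value 77
Best: 93 pts.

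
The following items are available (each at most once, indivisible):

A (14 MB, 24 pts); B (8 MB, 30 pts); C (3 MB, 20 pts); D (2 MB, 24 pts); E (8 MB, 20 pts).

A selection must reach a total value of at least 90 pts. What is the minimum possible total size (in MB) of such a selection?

21

Subsets with value ≥ 90, sorted by total size:
- B+C+D+E: size 21, value 94
- A+B+C+D: size 27, value 98
- A+B+D+E: size 32, value 98
- A+B+C+E: size 33, value 94
Minimum size: 21 MB.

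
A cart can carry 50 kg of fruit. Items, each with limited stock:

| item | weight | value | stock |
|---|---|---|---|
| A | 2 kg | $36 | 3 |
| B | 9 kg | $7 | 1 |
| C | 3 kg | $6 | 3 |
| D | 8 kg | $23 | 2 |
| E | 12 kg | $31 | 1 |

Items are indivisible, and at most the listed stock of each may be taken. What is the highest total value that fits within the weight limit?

$204

Top feasible selections:
- 3×A + 1×B + 2×C + 2×D + 1×E: weight 49, value 204
- 3×A + 3×C + 2×D + 1×E: weight 43, value 203
Best: $204.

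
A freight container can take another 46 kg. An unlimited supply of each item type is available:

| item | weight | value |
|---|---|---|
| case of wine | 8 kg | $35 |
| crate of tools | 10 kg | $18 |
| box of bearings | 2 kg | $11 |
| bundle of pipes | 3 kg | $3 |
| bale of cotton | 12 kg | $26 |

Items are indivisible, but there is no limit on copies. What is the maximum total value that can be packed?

Best value-per-unit is box of bearings at 11/2, and filling with it alone uses weight 23×2=46. No mix of the others beats 23×11 = 253.

$253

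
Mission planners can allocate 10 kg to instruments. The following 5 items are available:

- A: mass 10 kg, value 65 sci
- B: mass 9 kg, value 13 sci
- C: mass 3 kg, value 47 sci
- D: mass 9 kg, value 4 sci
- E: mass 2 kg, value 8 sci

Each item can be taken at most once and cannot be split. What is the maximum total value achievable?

65 sci

Check high-value combinations within 10 kg:
- A: mass 10, value 65
- C+E: mass 3+2=5, value 47+8=55
- C: mass 3, value 47
- B: mass 9, value 13
- E: mass 2, value 8
Best: 65 sci.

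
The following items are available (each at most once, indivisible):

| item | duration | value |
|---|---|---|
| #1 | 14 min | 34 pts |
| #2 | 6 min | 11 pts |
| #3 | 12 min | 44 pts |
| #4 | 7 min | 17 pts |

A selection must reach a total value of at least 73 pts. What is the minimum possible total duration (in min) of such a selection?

Subsets with value ≥ 73, sorted by total duration:
- #1+#3: duration 26, value 78
- #1+#2+#3: duration 32, value 89
- #1+#3+#4: duration 33, value 95
- #1+#2+#3+#4: duration 39, value 106
Minimum duration: 26 min.

26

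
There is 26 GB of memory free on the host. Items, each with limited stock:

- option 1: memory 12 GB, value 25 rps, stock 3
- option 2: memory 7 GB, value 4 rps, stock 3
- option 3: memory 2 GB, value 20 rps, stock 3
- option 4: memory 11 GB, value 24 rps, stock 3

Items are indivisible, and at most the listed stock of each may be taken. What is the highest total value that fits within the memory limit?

Top feasible selections:
- 1×option 1 + 1×option 2 + 3×option 3: memory 25, value 89
- 1×option 2 + 3×option 3 + 1×option 4: memory 24, value 88
Best: 89 rps.

89 rps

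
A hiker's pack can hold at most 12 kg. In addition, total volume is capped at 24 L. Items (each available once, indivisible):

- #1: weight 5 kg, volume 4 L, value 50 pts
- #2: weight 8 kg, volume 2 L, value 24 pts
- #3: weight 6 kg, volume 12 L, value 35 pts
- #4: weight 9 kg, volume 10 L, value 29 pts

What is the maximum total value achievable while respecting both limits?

85 pts

Feasible sets respecting both limits:
- #1+#3: weight 11, volume 16, value 85
- #1: weight 5, volume 4, value 50
- #3: weight 6, volume 12, value 35
Best: 85 pts.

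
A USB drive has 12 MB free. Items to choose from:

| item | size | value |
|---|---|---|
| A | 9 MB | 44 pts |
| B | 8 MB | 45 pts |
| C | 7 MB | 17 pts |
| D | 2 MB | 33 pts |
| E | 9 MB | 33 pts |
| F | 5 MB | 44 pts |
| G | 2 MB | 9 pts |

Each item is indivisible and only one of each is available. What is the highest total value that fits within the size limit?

Check high-value combinations within 12 MB:
- B+D+G: size 8+2+2=12, value 45+33+9=87
- D+F+G: size 2+5+2=9, value 33+44+9=86
- B+D: size 8+2=10, value 45+33=78
Best: 87 pts.

87 pts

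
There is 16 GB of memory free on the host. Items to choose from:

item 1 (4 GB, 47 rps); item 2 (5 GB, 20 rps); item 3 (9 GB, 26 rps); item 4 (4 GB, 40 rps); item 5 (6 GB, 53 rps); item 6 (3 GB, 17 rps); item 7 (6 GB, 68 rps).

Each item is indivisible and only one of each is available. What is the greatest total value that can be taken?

This is a 0/1 knapsack; check combinations near the capacity.
- item 1+item 5+item 7: memory 4+6+6=16, value 47+53+68=168
- item 4+item 5+item 7: memory 4+6+6=16, value 40+53+68=161
- item 1+item 4+item 7: memory 4+4+6=14, value 47+40+68=155
Best: 168 rps.

168 rps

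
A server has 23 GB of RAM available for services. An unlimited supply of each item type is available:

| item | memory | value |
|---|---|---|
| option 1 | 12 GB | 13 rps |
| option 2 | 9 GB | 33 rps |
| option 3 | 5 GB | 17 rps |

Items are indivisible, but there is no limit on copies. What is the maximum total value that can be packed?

Best value-per-unit is option 2 at 33/9; filling with it alone gives 2×33 = 66.
Optimal mix: 2×option 2 + 1×option 3 → memory 23, value 83.

83 rps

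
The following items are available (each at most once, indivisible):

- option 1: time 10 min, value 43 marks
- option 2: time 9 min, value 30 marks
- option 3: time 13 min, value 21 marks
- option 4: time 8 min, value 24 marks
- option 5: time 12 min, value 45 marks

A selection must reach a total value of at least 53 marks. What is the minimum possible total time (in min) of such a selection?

Subsets with value ≥ 53, sorted by total time:
- option 2+option 4: time 17, value 54
- option 1+option 4: time 18, value 67
- option 1+option 2: time 19, value 73
Minimum time: 17 min.

17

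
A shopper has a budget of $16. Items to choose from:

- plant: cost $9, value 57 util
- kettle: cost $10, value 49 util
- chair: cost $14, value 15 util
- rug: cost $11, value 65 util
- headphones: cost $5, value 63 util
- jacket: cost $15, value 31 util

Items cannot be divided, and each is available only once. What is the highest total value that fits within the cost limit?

Check high-value combinations within $16:
- rug+headphones: cost 11+5=16, value 65+63=128
- plant+headphones: cost 9+5=14, value 57+63=120
- kettle+headphones: cost 10+5=15, value 49+63=112
- rug: cost 11, value 65
Best: 128 util.

128 util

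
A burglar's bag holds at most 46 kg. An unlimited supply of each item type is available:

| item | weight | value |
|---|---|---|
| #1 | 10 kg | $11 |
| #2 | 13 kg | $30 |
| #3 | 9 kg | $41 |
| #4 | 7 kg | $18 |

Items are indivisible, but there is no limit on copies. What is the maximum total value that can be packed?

Best value-per-unit is #3 at 41/9, and filling with it alone uses weight 5×9=45. No mix of the others beats 5×41 = 205.

$205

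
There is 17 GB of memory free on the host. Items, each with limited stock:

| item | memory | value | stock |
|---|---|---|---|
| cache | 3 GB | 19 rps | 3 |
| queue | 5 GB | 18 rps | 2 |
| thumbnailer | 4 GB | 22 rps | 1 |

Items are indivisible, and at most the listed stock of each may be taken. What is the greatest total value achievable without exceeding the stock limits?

79 rps

Top feasible selections:
- 3×cache + 1×thumbnailer: memory 13, value 79
- 2×cache + 1×queue + 1×thumbnailer: memory 15, value 78
- 1×cache + 2×queue + 1×thumbnailer: memory 17, value 77
Best: 79 rps.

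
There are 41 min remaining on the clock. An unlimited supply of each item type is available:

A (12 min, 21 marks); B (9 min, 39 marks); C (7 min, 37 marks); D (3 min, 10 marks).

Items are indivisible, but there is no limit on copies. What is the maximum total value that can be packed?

Best value-per-unit is C at 37/7; filling with it alone gives 5×37 = 185.
Optimal mix: 5×C + 2×D → time 41, value 205.

205 marks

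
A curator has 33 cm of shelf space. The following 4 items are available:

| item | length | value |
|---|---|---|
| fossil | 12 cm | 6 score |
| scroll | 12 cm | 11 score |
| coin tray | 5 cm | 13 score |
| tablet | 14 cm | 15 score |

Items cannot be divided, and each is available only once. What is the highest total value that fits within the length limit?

Check high-value combinations within 33 cm:
- scroll+coin tray+tablet: length 12+5+14=31, value 11+13+15=39
- fossil+coin tray+tablet: length 12+5+14=31, value 6+13+15=34
- fossil+scroll+coin tray: length 12+12+5=29, value 6+11+13=30
- coin tray+tablet: length 5+14=19, value 13+15=28
- scroll+tablet: length 12+14=26, value 11+15=26
Best: 39 score.

39 score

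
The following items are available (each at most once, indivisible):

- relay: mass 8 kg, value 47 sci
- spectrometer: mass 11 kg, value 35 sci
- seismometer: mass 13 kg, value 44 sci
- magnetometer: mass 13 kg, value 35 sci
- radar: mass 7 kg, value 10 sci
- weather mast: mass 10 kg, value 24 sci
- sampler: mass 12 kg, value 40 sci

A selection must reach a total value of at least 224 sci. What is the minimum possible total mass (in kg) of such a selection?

67

Subsets with value ≥ 224, sorted by total mass:
- relay+spectrometer+seismometer+magnetometer+weather mast+sampler: mass 67, value 225
- relay+spectrometer+seismometer+magnetometer+radar+weather mast+sampler: mass 74, value 235
Minimum mass: 67 kg.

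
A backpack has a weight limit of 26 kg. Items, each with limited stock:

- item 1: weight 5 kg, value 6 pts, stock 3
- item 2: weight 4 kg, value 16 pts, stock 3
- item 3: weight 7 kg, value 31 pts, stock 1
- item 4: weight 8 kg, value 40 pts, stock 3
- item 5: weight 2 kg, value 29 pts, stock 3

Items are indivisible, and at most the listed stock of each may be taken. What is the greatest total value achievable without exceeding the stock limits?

Best selections within weight 26 and stock limits:
- 1×item 2 + 2×item 4 + 3×item 5: weight 26, value 183
- 3×item 2 + 1×item 4 + 3×item 5: weight 26, value 175
- 1×item 2 + 1×item 3 + 1×item 4 + 3×item 5: weight 25, value 174
- 2×item 4 + 3×item 5: weight 22, value 167
Best: 183 pts.

183 pts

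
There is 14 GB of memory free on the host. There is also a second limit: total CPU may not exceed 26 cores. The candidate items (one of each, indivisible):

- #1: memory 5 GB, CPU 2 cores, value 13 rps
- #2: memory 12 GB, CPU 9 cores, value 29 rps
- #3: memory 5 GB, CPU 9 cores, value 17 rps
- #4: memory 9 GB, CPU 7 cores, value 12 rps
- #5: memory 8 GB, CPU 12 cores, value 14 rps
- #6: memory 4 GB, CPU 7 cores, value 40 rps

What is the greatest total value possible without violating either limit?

Feasible sets respecting both limits:
- #1+#3+#6: memory 14, CPU 18, value 70
- #3+#6: memory 9, CPU 16, value 57
- #5+#6: memory 12, CPU 19, value 54
Best: 70 rps.

70 rps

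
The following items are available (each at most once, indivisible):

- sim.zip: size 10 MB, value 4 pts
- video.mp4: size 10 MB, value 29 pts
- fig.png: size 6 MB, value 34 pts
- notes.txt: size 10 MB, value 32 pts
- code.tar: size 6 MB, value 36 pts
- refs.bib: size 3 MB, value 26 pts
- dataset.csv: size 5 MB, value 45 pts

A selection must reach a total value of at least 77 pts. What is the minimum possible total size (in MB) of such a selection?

Subsets with value ≥ 77, sorted by total size:
- code.tar+dataset.csv: size 11, value 81
- fig.png+dataset.csv: size 11, value 79
- code.tar+refs.bib+dataset.csv: size 14, value 107
Minimum size: 11 MB.

11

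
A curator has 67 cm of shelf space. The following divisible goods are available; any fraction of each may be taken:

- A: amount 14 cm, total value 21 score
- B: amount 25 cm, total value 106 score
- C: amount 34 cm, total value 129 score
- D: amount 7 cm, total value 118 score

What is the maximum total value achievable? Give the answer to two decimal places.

354.50

Take in order of value per unit:
- D (118/7 per unit): all 7 → value 118, running total 118.00
- B (106/25 per unit): all 25 → value 106, running total 224.00
- C (129/34 per unit): all 34 → value 129, running total 353.00
- A (21/14 per unit): 1 of 14 → value 1×21/14 = 1.5000, running total 354.50
Total 354.50.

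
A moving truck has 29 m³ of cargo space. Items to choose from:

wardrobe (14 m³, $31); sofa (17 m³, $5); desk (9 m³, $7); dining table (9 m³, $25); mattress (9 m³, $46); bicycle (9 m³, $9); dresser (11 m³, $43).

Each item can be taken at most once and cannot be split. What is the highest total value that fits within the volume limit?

$114

Check high-value combinations within 29 m³:
- dining table+mattress+dresser: volume 9+9+11=29, value 25+46+43=114
- mattress+bicycle+dresser: volume 9+9+11=29, value 46+9+43=98
- desk+mattress+dresser: volume 9+9+11=29, value 7+46+43=96
- mattress+dresser: volume 9+11=20, value 46+43=89
Best: $114.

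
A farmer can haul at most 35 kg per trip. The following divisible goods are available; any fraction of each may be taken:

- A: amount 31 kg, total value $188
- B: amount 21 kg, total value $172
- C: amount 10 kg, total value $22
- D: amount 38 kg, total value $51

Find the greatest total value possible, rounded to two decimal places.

256.90

Take in order of value per unit:
- B (172/21 per unit): all 21 → value 172, running total 172.00
- A (188/31 per unit): 14 of 31 → value 14×188/31 = 84.9032, running total 256.90
Total 256.90.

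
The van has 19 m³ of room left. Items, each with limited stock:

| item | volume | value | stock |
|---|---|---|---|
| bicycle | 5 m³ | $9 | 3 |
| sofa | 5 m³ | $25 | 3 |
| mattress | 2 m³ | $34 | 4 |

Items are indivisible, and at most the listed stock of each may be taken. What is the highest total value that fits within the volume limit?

Best selections within volume 19 and stock limits:
- 2×sofa + 4×mattress: volume 18, value 186
- 1×bicycle + 1×sofa + 4×mattress: volume 18, value 170
- 1×sofa + 4×mattress: volume 13, value 161
Best: $186.

$186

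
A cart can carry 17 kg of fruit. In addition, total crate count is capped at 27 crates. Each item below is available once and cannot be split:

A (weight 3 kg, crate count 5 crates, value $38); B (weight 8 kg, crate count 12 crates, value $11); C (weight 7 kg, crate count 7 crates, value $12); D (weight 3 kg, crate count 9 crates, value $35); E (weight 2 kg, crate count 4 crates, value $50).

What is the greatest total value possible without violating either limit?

Feasible sets respecting both limits:
- A+C+D+E: weight 15, crate count 25, value 135
- A+D+E: weight 8, crate count 18, value 123
- A+C+E: weight 12, crate count 16, value 100
Best: $135.

$135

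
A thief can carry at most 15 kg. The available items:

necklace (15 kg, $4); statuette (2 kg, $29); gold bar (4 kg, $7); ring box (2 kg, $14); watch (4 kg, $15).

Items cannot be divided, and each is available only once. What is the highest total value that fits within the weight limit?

Check high-value combinations within 15 kg:
- statuette+gold bar+ring box+watch: weight 2+4+2+4=12, value 29+7+14+15=65
- statuette+ring box+watch: weight 2+2+4=8, value 29+14+15=58
- statuette+gold bar+watch: weight 2+4+4=10, value 29+7+15=51
- statuette+gold bar+ring box: weight 2+4+2=8, value 29+7+14=50
Best: $65.

$65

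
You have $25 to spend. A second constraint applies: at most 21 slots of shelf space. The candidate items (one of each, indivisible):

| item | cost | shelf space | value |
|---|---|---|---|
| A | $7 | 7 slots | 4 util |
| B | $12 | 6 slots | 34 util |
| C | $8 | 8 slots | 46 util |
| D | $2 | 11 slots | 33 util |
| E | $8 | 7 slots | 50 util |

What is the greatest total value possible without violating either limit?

Feasible sets respecting both limits:
- C+E: cost 16, shelf space 15, value 96
- B+E: cost 20, shelf space 13, value 84
- D+E: cost 10, shelf space 18, value 83
- B+C: cost 20, shelf space 14, value 80
Best: 96 util.

96 util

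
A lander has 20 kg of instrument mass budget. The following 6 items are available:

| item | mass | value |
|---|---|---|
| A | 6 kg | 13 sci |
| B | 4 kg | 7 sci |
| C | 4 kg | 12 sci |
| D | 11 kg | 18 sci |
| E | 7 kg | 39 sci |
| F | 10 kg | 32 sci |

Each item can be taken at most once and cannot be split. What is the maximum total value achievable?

Check high-value combinations within 20 kg:
- E+F: mass 7+10=17, value 39+32=71
- A+C+E: mass 6+4+7=17, value 13+12+39=64
- A+B+E: mass 6+4+7=17, value 13+7+39=59
- B+C+E: mass 4+4+7=15, value 7+12+39=58
- D+E: mass 11+7=18, value 18+39=57
Best: 71 sci.

71 sci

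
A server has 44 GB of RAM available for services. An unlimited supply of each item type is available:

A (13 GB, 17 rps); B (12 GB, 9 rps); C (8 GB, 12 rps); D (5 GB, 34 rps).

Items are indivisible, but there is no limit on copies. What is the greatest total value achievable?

272 rps

Best value-per-unit is D at 34/5, and filling with it alone uses memory 8×5=40. No mix of the others beats 8×34 = 272.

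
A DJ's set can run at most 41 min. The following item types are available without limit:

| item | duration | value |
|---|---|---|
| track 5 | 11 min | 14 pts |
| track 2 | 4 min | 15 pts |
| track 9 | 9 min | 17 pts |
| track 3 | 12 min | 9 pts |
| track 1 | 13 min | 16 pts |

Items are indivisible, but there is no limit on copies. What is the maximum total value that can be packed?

150 pts

Best value-per-unit is track 2 at 15/4, and filling with it alone uses duration 10×4=40. No mix of the others beats 10×15 = 150.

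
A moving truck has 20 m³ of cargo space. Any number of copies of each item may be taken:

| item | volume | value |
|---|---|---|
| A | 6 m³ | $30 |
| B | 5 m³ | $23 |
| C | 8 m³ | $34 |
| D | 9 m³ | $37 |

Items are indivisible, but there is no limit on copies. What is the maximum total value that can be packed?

$94

Best value-per-unit is A at 30/6; filling with it alone gives 3×30 = 90.
Optimal mix: 2×A + 1×C → volume 20, value 94.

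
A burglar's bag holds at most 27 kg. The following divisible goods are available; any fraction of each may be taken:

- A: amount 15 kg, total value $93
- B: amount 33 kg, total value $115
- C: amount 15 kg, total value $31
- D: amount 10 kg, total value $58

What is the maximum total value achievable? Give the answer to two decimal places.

Take in order of value per unit:
- A (93/15 per unit): all 15 → value 93, running total 93.00
- D (58/10 per unit): all 10 → value 58, running total 151.00
- B (115/33 per unit): 2 of 33 → value 2×115/33 = 6.9697, running total 157.97
Total 157.97.

157.97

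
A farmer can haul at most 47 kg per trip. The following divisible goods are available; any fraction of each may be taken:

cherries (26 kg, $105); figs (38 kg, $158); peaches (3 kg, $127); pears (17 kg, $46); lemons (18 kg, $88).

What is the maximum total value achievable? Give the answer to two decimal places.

Take in order of value per unit:
- peaches (127/3 per unit): all 3 → value 127, running total 127.00
- lemons (88/18 per unit): all 18 → value 88, running total 215.00
- figs (158/38 per unit): 26 of 38 → value 26×158/38 = 108.1053, running total 323.11
Total 323.11.

323.11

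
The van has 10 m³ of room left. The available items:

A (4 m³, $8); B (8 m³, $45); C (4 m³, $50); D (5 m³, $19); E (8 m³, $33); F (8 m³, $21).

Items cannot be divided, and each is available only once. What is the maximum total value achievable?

$69

Check high-value combinations within 10 m³:
- C+D: volume 4+5=9, value 50+19=69
- A+C: volume 4+4=8, value 8+50=58
- C: volume 4, value 50
Best: $69.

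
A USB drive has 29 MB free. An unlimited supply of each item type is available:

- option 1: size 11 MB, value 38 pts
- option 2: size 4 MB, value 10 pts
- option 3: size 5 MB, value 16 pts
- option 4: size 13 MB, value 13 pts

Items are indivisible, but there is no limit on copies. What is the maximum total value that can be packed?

92 pts

Best value-per-unit is option 1 at 38/11; filling with it alone gives 2×38 = 76.
Optimal mix: 2×option 1 + 1×option 3 → size 27, value 92.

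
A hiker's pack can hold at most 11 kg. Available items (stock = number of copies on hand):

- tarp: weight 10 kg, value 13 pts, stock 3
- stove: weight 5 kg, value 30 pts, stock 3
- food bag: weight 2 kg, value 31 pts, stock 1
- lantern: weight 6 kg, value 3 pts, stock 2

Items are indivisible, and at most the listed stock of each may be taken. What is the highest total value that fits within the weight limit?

Top feasible selections:
- 1×stove + 1×food bag: weight 7, value 61
- 2×stove: weight 10, value 60
- 1×food bag + 1×lantern: weight 8, value 34
Best: 61 pts.

61 pts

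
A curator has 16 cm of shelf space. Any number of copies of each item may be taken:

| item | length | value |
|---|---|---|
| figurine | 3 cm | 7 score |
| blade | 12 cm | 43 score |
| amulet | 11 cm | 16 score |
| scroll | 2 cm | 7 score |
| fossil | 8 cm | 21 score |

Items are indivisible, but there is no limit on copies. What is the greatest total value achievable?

Best value-per-unit is blade at 43/12; filling with it alone gives 1×43 = 43.
Optimal mix: 1×blade + 2×scroll → length 16, value 57.

57 score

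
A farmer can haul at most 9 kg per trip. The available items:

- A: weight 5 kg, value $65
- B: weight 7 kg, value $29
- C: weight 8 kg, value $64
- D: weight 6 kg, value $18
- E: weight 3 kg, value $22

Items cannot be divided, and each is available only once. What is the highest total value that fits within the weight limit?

$87

This is a 0/1 knapsack; check combinations near the capacity.
- A+E: weight 5+3=8, value 65+22=87
- A: weight 5, value 65
- C: weight 8, value 64
- D+E: weight 6+3=9, value 18+22=40
Best: $87.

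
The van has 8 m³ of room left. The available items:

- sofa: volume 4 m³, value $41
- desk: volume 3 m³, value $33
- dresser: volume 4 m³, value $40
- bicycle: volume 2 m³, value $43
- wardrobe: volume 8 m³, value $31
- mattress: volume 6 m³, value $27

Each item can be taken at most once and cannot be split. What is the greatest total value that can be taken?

Check high-value combinations within 8 m³:
- sofa+bicycle: volume 4+2=6, value 41+43=84
- dresser+bicycle: volume 4+2=6, value 40+43=83
- sofa+dresser: volume 4+4=8, value 41+40=81
- desk+bicycle: volume 3+2=5, value 33+43=76
- sofa+desk: volume 4+3=7, value 41+33=74
Best: $84.

$84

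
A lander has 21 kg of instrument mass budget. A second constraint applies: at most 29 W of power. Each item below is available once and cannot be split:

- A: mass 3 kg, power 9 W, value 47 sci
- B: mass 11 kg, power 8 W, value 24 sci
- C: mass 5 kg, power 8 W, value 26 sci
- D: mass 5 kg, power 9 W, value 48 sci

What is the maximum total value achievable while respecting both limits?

Feasible sets respecting both limits:
- A+C+D: mass 13, power 26, value 121
- A+B+D: mass 19, power 26, value 119
- B+C+D: mass 21, power 25, value 98
- A+B+C: mass 19, power 25, value 97
Best: 121 sci.

121 sci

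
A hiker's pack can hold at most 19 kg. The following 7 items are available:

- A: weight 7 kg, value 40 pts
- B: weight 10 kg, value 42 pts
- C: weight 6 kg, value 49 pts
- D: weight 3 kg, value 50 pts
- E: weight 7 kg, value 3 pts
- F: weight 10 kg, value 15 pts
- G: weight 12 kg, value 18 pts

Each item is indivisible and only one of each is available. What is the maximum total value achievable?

This is a 0/1 knapsack; check combinations near the capacity.
- B+C+D: weight 10+6+3=19, value 42+49+50=141
- A+C+D: weight 7+6+3=16, value 40+49+50=139
- C+D+F: weight 6+3+10=19, value 49+50+15=114
- C+D+E: weight 6+3+7=16, value 49+50+3=102
Best: 141 pts.

141 pts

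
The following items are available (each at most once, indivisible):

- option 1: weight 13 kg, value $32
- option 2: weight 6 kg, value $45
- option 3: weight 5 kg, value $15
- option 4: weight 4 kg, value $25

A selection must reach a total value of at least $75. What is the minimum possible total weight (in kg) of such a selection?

Subsets with value ≥ 75, sorted by total weight:
- option 2+option 3+option 4: weight 15, value 85
- option 1+option 2: weight 19, value 77
- option 1+option 2+option 4: weight 23, value 102
- option 1+option 2+option 3: weight 24, value 92
Minimum weight: 15 kg.

15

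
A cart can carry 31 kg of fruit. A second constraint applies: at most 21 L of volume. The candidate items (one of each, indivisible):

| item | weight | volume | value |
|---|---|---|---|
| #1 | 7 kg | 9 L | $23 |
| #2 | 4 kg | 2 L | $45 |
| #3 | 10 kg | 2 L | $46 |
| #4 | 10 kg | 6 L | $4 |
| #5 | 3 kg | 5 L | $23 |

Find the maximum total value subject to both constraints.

Feasible sets respecting both limits:
- #1+#2+#3+#5: weight 24, volume 18, value 137
- #1+#2+#3+#4: weight 31, volume 19, value 118
- #2+#3+#4+#5: weight 27, volume 15, value 118
- #1+#2+#3: weight 21, volume 13, value 114
Best: $137.

$137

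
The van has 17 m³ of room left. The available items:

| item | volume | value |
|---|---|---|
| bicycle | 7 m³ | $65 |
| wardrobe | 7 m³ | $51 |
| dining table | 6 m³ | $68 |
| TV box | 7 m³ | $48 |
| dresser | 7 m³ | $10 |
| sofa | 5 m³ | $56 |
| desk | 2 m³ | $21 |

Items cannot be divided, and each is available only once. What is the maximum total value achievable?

Check high-value combinations within 17 m³:
- bicycle+dining table+desk: volume 7+6+2=15, value 65+68+21=154
- dining table+sofa+desk: volume 6+5+2=13, value 68+56+21=145
- bicycle+sofa+desk: volume 7+5+2=14, value 65+56+21=142
- wardrobe+dining table+desk: volume 7+6+2=15, value 51+68+21=140
- dining table+TV box+desk: volume 6+7+2=15, value 68+48+21=137
Best: $154.

$154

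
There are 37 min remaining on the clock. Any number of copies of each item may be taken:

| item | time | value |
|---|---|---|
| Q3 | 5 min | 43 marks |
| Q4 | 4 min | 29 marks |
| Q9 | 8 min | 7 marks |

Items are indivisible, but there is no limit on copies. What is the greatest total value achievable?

Best value-per-unit is Q3 at 43/5; filling with it alone gives 7×43 = 301.
Optimal mix: 5×Q3 + 3×Q4 → time 37, value 302.

302 marks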